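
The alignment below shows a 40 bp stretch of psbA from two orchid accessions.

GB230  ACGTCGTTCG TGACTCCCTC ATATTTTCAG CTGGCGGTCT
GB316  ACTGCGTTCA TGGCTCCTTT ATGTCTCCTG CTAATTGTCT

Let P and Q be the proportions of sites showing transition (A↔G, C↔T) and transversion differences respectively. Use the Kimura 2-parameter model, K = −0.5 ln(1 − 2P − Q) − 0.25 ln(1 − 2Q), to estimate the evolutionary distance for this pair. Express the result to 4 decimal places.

Mismatches occur at site 3 (G→T, transversion), site 4 (T→G, transversion), site 10 (G→A, transition), site 13 (A→G, transition), site 18 (C→T, transition), site 20 (C→T, transition), site 23 (A→G, transition), site 25 (T→C, transition), site 27 (T→C, transition), site 29 (A→T, transversion), site 33 (G→A, transition), site 34 (G→A, transition), site 35 (C→T, transition), site 36 (G→T, transversion).
Of the 14 differences, 10 transitions and 4 transversions over 40 sites: P = 10/40 = 0.250000, Q = 4/40 = 0.100000.
d = −0.5·ln(0.400000) − 0.25·ln(0.800000) = −0.5·(-0.916291) − 0.25·(-0.223144) = 0.5139.

0.5139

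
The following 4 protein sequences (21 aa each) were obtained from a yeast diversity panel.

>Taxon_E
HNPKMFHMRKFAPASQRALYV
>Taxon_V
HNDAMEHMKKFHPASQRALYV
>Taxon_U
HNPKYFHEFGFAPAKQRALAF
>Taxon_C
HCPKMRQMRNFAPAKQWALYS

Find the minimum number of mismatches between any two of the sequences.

Pairwise Hamming distances:
  Taxon_E vs Taxon_V: 5
  Taxon_E vs Taxon_U: 7
  Taxon_E vs Taxon_C: 7
  Taxon_V vs Taxon_U: 11
  Taxon_V vs Taxon_C: 11
  Taxon_U vs Taxon_C: 10
The smallest is 5, between Taxon_E and Taxon_V.

5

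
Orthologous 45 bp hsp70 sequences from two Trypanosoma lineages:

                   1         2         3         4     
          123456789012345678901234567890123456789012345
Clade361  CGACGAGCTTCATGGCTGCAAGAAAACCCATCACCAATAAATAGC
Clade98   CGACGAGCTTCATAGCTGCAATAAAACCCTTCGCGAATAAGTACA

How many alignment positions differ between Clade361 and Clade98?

Differing sites — 14:G/A; 22:G/T; 30:A/T; 33:A/G; 35:C/G; 41:A/G; 44:G/C; 45:C/A.
That gives 8 mismatches out of 45 aligned sites, so the Hamming distance is 8.

8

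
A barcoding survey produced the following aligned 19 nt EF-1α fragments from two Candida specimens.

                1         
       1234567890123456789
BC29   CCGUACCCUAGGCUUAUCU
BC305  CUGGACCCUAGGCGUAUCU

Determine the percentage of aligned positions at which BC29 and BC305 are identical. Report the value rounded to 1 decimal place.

84.2%

Mismatches occur at site 2 (C/U), site 4 (U/G), site 14 (U/G).
16 of the 19 sites match, so the percent identity is 16/19 × 100 = 84.2%.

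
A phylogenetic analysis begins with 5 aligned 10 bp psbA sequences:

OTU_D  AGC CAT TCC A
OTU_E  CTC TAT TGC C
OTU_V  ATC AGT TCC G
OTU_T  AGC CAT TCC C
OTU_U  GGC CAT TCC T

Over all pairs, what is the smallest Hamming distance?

Pairwise Hamming distances:
  OTU_D vs OTU_E: 5
  OTU_D vs OTU_V: 4
  OTU_D vs OTU_T: 1
  OTU_D vs OTU_U: 2
  OTU_E vs OTU_V: 5
  OTU_E vs OTU_T: 4
  OTU_E vs OTU_U: 5
  OTU_V vs OTU_T: 4
  OTU_V vs OTU_U: 5
  OTU_T vs OTU_U: 2
The smallest is 1, between OTU_D and OTU_T.

1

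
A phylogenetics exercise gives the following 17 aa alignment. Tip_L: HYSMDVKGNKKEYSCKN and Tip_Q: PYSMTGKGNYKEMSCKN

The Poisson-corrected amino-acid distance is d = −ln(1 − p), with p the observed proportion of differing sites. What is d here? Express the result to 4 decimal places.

Mismatches occur at site 1 (H→P), site 5 (D→T), site 6 (V→G), site 10 (K→Y), site 13 (Y→M).
p = 5/17 = 0.294118.
d = −ln(1 − 0.294118) = −ln(0.705882) = 0.3483.

0.3483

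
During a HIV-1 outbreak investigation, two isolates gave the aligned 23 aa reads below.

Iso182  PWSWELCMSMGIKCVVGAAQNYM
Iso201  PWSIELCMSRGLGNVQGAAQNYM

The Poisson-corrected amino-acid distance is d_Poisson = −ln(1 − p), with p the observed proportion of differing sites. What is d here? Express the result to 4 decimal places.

0.3023

Mismatches occur at site 4 (W→I), site 10 (M→R), site 12 (I→L), site 13 (K→G), site 14 (C→N), site 16 (V→Q).
p = 6/23 = 0.260870.
d = −ln(1 − 0.260870) = −ln(0.739130) = 0.3023.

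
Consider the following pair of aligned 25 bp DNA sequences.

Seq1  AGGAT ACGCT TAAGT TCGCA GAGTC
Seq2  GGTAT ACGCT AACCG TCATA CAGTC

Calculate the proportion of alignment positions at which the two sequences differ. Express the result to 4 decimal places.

Differing sites — 1:A/G; 3:G/T; 11:T/A; 13:A/C; 14:G/C; 15:T/G; 18:G/A; 19:C/T; 21:G/C.
There are 9 differences over 25 sites, so p = 9/25 = 0.3600.

0.3600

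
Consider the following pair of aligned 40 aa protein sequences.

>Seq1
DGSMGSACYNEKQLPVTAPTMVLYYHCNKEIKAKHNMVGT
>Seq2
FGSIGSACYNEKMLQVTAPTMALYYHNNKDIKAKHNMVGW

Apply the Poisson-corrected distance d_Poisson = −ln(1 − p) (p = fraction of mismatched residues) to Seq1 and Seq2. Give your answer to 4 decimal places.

Mismatches occur at site 1 (D↔F), site 4 (M↔I), site 13 (Q↔M), site 15 (P↔Q), site 22 (V↔A), site 27 (C↔N), site 30 (E↔D), site 40 (T↔W).
p = 8/40 = 0.200000.
d = −ln(1 − 0.200000) = −ln(0.800000) = 0.2231.

0.2231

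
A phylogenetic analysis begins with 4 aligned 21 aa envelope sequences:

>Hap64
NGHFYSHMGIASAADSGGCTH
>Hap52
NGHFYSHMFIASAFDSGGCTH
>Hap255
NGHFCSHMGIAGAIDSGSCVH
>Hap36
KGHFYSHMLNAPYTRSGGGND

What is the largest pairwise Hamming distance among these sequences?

Pairwise Hamming distances:
  Hap64 vs Hap52: 2
  Hap64 vs Hap255: 5
  Hap64 vs Hap36: 10
  Hap52 vs Hap255: 6
  Hap52 vs Hap36: 10
  Hap255 vs Hap36: 12
The largest is 12, between Hap255 and Hap36.

12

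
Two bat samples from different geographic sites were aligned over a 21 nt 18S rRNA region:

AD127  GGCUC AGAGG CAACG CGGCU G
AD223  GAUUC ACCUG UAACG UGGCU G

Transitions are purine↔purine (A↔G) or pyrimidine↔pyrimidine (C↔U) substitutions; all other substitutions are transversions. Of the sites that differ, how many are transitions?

4

Mismatches occur at site 2 (G↔A, transition), site 3 (C↔U, transition), site 7 (G↔C, transversion), site 8 (A↔C, transversion), site 9 (G↔U, transversion), site 11 (C↔U, transition), site 16 (C↔U, transition).
Of the 7 differences, 4 transitions and 3 transversions, so the answer is 4.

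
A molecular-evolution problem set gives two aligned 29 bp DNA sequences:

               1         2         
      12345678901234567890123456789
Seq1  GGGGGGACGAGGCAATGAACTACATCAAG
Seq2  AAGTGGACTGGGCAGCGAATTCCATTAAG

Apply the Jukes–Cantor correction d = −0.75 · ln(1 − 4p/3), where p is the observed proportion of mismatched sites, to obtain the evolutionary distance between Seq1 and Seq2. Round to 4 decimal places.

0.4618

Differing sites — 1:G/A; 2:G/A; 4:G/T; 9:G/T; 10:A/G; 15:A/G; 16:T/C; 20:C/T; 22:A/C; 26:C/T.
p = 10/29 = 0.344828.
d = −0.75 · ln(1 − (4/3)·0.344828) = −0.75 · ln(0.540229) = −0.75 · (-0.615762) = 0.4618.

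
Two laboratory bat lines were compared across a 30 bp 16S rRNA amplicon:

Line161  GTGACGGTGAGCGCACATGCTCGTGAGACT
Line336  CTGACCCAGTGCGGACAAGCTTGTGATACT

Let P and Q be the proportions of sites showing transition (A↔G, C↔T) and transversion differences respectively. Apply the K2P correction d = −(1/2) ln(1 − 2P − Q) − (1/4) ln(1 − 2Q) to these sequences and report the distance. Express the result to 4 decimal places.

0.3933

The sequences differ at positions 1 (G/C, transversion), 6 (G/C, transversion), 7 (G/C, transversion), 8 (T/A, transversion), 10 (A/T, transversion), 14 (C/G, transversion), 18 (T/A, transversion), 22 (C/T, transition), 27 (G/T, transversion).
Of the 9 differences, 1 transition and 8 transversions over 30 sites: P = 1/30 = 0.033333, Q = 8/30 = 0.266667.
d = −0.5·ln(0.666667) − 0.25·ln(0.466666) = −0.5·(-0.405465) − 0.25·(-0.762141) = 0.3933.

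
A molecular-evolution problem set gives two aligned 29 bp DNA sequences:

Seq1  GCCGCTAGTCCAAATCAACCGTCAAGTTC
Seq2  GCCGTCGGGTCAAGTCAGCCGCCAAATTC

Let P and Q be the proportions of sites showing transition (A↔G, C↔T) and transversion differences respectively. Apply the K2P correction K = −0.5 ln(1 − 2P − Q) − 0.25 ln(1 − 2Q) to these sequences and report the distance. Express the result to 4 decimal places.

The sequences differ at positions 5 (C/T, transition), 6 (T/C, transition), 7 (A/G, transition), 9 (T/G, transversion), 10 (C/T, transition), 14 (A/G, transition), 18 (A/G, transition), 22 (T/C, transition), 26 (G/A, transition).
Of the 9 differences, 8 transitions and 1 transversion over 29 sites: P = 8/29 = 0.275862, Q = 1/29 = 0.034483.
d = −0.5·ln(0.413793) − 0.25·ln(0.931034) = −0.5·(-0.882389) − 0.25·(-0.071459) = 0.4591.

0.4591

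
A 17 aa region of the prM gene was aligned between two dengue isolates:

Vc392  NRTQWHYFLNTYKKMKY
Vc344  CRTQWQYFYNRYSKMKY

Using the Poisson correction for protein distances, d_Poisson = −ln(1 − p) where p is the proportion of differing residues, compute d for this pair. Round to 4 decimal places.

Differing sites — 1:N/C; 6:H/Q; 9:L/Y; 11:T/R; 13:K/S.
p = 5/17 = 0.294118.
d = −ln(1 − 0.294118) = −ln(0.705882) = 0.3483.

0.3483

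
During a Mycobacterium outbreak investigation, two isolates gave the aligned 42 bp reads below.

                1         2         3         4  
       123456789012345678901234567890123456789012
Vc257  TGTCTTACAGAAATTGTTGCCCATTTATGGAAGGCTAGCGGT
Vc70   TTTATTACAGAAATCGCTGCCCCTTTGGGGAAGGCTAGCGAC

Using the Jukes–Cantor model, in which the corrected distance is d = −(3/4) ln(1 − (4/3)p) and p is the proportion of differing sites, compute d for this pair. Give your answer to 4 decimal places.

Differing sites — 2:G/T; 4:C/A; 15:T/C; 17:T/C; 23:A/C; 27:A/G; 28:T/G; 41:G/A; 42:T/C.
p = 9/42 = 0.214286.
d = −0.75 · ln(1 − (4/3)·0.214286) = −0.75 · ln(0.714285) = −0.75 · (-0.336473) = 0.2524.

0.2524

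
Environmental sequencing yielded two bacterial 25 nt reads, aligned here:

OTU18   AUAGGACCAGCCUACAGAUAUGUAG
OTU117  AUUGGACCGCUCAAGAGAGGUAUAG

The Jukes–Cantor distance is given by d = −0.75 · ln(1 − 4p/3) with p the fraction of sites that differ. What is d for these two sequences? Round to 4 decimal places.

0.4904

Mismatches occur at site 3 (A↔U), site 9 (A↔G), site 10 (G↔C), site 11 (C↔U), site 13 (U↔A), site 15 (C↔G), site 19 (U↔G), site 20 (A↔G), site 22 (G↔A).
p = 9/25 = 0.360000.
d = −0.75 · ln(1 − (4/3)·0.360000) = −0.75 · ln(0.520000) = −0.75 · (-0.653926) = 0.4904.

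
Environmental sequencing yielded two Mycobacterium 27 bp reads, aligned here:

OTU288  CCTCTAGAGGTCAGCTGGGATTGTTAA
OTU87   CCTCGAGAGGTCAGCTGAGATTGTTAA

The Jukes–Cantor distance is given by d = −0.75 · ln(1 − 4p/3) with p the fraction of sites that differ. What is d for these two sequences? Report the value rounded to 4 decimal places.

0.0780

Mismatches occur at site 5 (T↔G), site 18 (G↔A).
p = 2/27 = 0.074074.
d = −0.75 · ln(1 − (4/3)·0.074074) = −0.75 · ln(0.901235) = −0.75 · (-0.103989) = 0.0780.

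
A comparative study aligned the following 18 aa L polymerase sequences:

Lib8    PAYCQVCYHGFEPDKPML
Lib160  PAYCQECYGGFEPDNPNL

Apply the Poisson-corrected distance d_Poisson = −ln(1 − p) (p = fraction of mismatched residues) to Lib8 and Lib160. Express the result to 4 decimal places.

Differing sites — 6:V/E; 9:H/G; 15:K/N; 17:M/N.
p = 4/18 = 0.222222.
d = −ln(1 − 0.222222) = −ln(0.777778) = 0.2513.

0.2513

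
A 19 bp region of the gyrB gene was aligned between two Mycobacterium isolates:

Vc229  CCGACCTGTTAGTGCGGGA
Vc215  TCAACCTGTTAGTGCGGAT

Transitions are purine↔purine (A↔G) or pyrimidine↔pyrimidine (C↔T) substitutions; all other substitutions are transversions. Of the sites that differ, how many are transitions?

3

Differing sites — 1:C/T (Ti); 3:G/A (Ti); 18:G/A (Ti); 19:A/T (Tv).
Of the 4 differences, 3 transitions and 1 transversion, so the answer is 3.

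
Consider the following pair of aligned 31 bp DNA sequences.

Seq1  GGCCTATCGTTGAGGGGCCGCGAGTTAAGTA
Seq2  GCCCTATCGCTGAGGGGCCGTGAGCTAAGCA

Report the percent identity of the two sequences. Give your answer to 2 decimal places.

The sequences differ at positions 2 (G/C), 10 (T/C), 21 (C/T), 25 (T/C), 30 (T/C).
26 of the 31 sites match, so the percent identity is 26/31 × 100 = 83.87%.

83.87%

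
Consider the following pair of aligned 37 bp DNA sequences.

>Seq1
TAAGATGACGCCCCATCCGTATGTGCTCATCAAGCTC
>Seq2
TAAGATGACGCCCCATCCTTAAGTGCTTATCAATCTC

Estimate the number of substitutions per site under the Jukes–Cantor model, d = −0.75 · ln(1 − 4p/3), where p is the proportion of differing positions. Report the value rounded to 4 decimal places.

0.1167

Differing sites — 19:G/T; 22:T/A; 28:C/T; 34:G/T.
p = 4/37 = 0.108108.
d = −0.75 · ln(1 − (4/3)·0.108108) = −0.75 · ln(0.855856) = −0.75 · (-0.155653) = 0.1167.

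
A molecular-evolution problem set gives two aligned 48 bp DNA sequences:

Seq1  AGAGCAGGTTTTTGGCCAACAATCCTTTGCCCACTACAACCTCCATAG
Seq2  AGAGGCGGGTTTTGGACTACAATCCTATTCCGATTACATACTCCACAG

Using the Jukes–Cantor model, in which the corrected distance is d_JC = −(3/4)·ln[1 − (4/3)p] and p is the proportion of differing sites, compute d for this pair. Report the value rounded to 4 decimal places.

0.3041

Mismatches occur at site 5 (C→G), site 6 (A→C), site 9 (T→G), site 16 (C→A), site 18 (A→T), site 27 (T→A), site 29 (G→T), site 32 (C→G), site 34 (C→T), site 39 (A→T), site 40 (C→A), site 46 (T→C).
p = 12/48 = 0.250000.
d = −0.75 · ln(1 − (4/3)·0.250000) = −0.75 · ln(0.666667) = −0.75 · (-0.405465) = 0.3041.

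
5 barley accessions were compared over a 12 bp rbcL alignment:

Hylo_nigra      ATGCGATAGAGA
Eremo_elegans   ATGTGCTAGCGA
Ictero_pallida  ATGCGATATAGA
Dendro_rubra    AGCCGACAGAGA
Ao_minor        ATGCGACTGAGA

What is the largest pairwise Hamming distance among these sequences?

Pairwise Hamming distances:
  Hylo_nigra vs Eremo_elegans: 3
  Hylo_nigra vs Ictero_pallida: 1
  Hylo_nigra vs Dendro_rubra: 3
  Hylo_nigra vs Ao_minor: 2
  Eremo_elegans vs Ictero_pallida: 4
  Eremo_elegans vs Dendro_rubra: 6
  Eremo_elegans vs Ao_minor: 5
  Ictero_pallida vs Dendro_rubra: 4
  Ictero_pallida vs Ao_minor: 3
  Dendro_rubra vs Ao_minor: 3
The largest is 6, between Eremo_elegans and Dendro_rubra.

6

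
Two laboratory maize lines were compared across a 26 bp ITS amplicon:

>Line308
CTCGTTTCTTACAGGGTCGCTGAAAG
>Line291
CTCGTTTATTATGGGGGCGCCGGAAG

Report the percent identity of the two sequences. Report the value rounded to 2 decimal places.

76.92%

The sequences differ at positions 8 (C/A), 12 (C/T), 13 (A/G), 17 (T/G), 21 (T/C), 23 (A/G).
20 of the 26 sites match, so the percent identity is 20/26 × 100 = 76.92%.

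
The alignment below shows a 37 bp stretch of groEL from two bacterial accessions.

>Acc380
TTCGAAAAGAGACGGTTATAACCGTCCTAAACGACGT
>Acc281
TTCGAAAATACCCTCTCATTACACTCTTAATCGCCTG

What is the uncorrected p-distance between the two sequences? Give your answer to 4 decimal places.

0.3784

The sequences differ at positions 9 (G/T), 11 (G/C), 12 (A/C), 14 (G/T), 15 (G/C), 17 (T/C), 20 (A/T), 23 (C/A), 24 (G/C), 27 (C/T), 31 (A/T), 34 (A/C), 36 (G/T), 37 (T/G).
There are 14 differences over 37 sites, so p = 14/37 = 0.3784.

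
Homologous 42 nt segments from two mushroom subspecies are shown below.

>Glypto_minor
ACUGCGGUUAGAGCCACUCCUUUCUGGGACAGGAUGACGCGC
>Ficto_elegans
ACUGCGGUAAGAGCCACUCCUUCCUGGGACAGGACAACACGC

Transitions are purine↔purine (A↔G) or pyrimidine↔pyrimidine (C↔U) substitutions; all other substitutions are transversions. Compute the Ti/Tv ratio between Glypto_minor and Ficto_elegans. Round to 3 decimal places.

4.000

The sequences differ at positions 9 (U/A, transversion), 23 (U/C, transition), 35 (U/C, transition), 36 (G/A, transition), 39 (G/A, transition).
Of the 5 differences, 4 transitions and 1 transversion, so Ti/Tv = 4/1 = 4.000.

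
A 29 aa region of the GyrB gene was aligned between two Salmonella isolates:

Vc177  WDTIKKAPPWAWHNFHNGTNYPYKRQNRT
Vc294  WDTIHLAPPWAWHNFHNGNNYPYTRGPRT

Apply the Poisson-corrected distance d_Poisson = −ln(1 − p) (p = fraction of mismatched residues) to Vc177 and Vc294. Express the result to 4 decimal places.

Differing sites — 5:K/H; 6:K/L; 19:T/N; 24:K/T; 26:Q/G; 27:N/P.
p = 6/29 = 0.206897.
d = −ln(1 − 0.206897) = −ln(0.793103) = 0.2318.

0.2318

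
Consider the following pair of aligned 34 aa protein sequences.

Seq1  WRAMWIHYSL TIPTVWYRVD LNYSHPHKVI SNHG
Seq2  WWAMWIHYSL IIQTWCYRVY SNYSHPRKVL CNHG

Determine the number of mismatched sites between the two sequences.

Mismatches occur at site 2 (R→W), site 11 (T→I), site 13 (P→Q), site 15 (V→W), site 16 (W→C), site 20 (D→Y), site 21 (L→S), site 27 (H→R), site 30 (I→L), site 31 (S→C).
That gives 10 mismatches out of 34 aligned sites, so the Hamming distance is 10.

10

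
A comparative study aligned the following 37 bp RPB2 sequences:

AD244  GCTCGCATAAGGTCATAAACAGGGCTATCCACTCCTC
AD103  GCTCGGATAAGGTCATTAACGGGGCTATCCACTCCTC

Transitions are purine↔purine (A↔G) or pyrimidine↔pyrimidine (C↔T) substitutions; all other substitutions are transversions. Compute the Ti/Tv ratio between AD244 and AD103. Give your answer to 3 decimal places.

Differing sites — 6:C/G (Tv); 17:A/T (Tv); 21:A/G (Ti).
Of the 3 differences, 1 transition and 2 transversions, so Ti/Tv = 1/2 = 0.500.

0.500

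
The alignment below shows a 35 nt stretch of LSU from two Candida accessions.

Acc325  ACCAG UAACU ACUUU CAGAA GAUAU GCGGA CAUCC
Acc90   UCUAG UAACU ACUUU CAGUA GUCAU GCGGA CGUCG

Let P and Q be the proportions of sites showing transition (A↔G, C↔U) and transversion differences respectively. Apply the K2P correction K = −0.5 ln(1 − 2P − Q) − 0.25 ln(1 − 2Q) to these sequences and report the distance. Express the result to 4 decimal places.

0.2331

Differing sites — 1:A/U (Tv); 3:C/U (Ti); 19:A/U (Tv); 22:A/U (Tv); 23:U/C (Ti); 32:A/G (Ti); 35:C/G (Tv).
Of the 7 differences, 3 transitions and 4 transversions over 35 sites: P = 3/35 = 0.085714, Q = 4/35 = 0.114286.
d = −0.5·ln(0.714286) − 0.25·ln(0.771428) = −0.5·(-0.336472) − 0.25·(-0.259512) = 0.2331.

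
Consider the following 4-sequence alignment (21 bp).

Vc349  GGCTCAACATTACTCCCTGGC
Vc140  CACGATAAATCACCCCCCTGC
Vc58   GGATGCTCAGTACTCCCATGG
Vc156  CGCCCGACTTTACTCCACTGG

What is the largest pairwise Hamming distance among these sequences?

13

Pairwise Hamming distances:
  Vc349 vs Vc140: 10
  Vc349 vs Vc58: 8
  Vc349 vs Vc156: 8
  Vc140 vs Vc58: 13
  Vc140 vs Vc156: 10
  Vc58 vs Vc156: 10
The largest is 13, between Vc140 and Vc58.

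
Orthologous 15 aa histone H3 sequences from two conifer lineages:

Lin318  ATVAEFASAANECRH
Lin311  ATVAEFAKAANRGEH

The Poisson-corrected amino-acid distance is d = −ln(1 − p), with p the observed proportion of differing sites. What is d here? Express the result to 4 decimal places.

0.3102

Differing sites — 8:S/K; 12:E/R; 13:C/G; 14:R/E.
p = 4/15 = 0.266667.
d = −ln(1 − 0.266667) = −ln(0.733333) = 0.3102.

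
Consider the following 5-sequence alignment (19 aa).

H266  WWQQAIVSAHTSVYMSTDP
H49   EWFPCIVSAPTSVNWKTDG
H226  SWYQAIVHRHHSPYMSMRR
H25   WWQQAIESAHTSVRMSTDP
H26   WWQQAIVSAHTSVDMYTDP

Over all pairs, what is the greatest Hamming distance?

15

Pairwise Hamming distances:
  H266 vs H49: 9
  H266 vs H226: 9
  H266 vs H25: 2
  H266 vs H26: 2
  H49 vs H226: 15
  H49 vs H25: 10
  H49 vs H26: 9
  H226 vs H25: 11
  H226 vs H26: 11
  H25 vs H26: 3
The largest is 15, between H49 and H226.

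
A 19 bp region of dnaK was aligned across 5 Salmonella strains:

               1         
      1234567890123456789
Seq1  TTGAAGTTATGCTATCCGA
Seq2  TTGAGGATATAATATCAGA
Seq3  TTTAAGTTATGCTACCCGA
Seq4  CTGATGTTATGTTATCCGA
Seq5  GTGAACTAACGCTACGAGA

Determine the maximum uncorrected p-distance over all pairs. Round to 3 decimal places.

Pairwise Hamming distances:
  Seq1 vs Seq2: 5
  Seq1 vs Seq3: 2
  Seq1 vs Seq4: 3
  Seq1 vs Seq5: 7
  Seq2 vs Seq3: 7
  Seq2 vs Seq4: 6
  Seq2 vs Seq5: 10
  Seq3 vs Seq4: 5
  Seq3 vs Seq5: 7
  Seq4 vs Seq5: 9
The largest is 10 mismatches, between Seq2 and Seq5; p = 10/19 = 0.526.

0.526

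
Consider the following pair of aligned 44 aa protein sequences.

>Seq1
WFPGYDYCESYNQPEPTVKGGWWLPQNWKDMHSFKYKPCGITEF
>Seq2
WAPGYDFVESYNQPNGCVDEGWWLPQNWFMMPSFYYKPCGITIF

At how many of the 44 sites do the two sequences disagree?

Mismatches occur at site 2 (F/A), site 7 (Y/F), site 8 (C/V), site 15 (E/N), site 16 (P/G), site 17 (T/C), site 19 (K/D), site 20 (G/E), site 29 (K/F), site 30 (D/M), site 32 (H/P), site 35 (K/Y), site 43 (E/I).
That gives 13 mismatches out of 44 aligned sites, so the Hamming distance is 13.

13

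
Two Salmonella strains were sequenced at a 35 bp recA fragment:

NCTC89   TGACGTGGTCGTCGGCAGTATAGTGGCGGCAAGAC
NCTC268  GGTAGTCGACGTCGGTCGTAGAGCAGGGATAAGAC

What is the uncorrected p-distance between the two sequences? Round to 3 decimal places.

0.371

Differing sites — 1:T/G; 3:A/T; 4:C/A; 7:G/C; 9:T/A; 16:C/T; 17:A/C; 21:T/G; 24:T/C; 25:G/A; 27:C/G; 29:G/A; 30:C/T.
There are 13 differences over 35 sites, so p = 13/35 = 0.371.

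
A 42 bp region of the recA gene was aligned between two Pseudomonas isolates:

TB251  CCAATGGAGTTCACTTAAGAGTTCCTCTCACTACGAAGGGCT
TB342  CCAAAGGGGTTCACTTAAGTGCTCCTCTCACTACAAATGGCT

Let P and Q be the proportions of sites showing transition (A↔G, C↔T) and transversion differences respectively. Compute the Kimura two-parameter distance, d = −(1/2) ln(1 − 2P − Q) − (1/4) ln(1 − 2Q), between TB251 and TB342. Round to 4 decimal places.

0.1591

Differing sites — 5:T/A (Tv); 8:A/G (Ti); 20:A/T (Tv); 22:T/C (Ti); 35:G/A (Ti); 38:G/T (Tv).
Of the 6 differences, 3 transitions and 3 transversions over 42 sites: P = 3/42 = 0.071429, Q = 3/42 = 0.071429.
d = −0.5·ln(0.785713) − 0.25·ln(0.857142) = −0.5·(-0.241164) − 0.25·(-0.154152) = 0.1591.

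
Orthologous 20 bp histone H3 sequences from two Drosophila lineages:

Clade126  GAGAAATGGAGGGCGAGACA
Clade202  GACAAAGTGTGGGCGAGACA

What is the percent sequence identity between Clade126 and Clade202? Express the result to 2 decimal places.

Differing sites — 3:G/C; 7:T/G; 8:G/T; 10:A/T.
16 of the 20 sites match, so the percent identity is 16/20 × 100 = 80.00%.

80.00%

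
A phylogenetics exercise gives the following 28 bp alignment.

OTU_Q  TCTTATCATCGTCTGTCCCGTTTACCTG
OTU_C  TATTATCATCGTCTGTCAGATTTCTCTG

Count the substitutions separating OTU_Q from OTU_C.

6

The sequences differ at positions 2 (C/A), 18 (C/A), 19 (C/G), 20 (G/A), 24 (A/C), 25 (C/T).
That gives 6 mismatches out of 28 aligned sites, so the Hamming distance is 6.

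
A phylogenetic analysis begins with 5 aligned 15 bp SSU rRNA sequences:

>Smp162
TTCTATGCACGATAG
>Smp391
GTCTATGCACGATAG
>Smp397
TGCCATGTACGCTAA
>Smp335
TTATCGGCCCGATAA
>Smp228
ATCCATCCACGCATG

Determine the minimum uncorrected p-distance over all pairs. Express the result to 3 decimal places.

Pairwise Hamming distances:
  Smp162 vs Smp391: 1
  Smp162 vs Smp397: 5
  Smp162 vs Smp335: 5
  Smp162 vs Smp228: 6
  Smp391 vs Smp397: 6
  Smp391 vs Smp335: 6
  Smp391 vs Smp228: 6
  Smp397 vs Smp335: 8
  Smp397 vs Smp228: 7
  Smp335 vs Smp228: 11
The smallest is 1 mismatch, between Smp162 and Smp391; p = 1/15 = 0.067.

0.067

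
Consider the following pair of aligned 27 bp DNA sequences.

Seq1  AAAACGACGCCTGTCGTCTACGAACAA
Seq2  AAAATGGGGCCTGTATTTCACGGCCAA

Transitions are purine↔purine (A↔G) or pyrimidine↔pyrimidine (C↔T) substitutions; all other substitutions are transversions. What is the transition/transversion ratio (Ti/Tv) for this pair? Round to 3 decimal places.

1.250

The sequences differ at positions 5 (C/T, transition), 7 (A/G, transition), 8 (C/G, transversion), 15 (C/A, transversion), 16 (G/T, transversion), 18 (C/T, transition), 19 (T/C, transition), 23 (A/G, transition), 24 (A/C, transversion).
Of the 9 differences, 5 transitions and 4 transversions, so Ti/Tv = 5/4 = 1.250.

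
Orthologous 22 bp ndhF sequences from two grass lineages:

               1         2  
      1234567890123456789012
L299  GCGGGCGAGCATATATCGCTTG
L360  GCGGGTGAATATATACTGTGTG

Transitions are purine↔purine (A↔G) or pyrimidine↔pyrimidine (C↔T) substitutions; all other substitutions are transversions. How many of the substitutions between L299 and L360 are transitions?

Differing sites — 6:C/T (Ti); 9:G/A (Ti); 10:C/T (Ti); 16:T/C (Ti); 17:C/T (Ti); 19:C/T (Ti); 20:T/G (Tv).
Of the 7 differences, 6 transitions and 1 transversion, so the answer is 6.

6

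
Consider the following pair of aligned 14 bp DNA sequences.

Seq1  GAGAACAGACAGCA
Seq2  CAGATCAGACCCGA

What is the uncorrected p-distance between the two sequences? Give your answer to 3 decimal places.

0.357

Differing sites — 1:G/C; 5:A/T; 11:A/C; 12:G/C; 13:C/G.
There are 5 differences over 14 sites, so p = 5/14 = 0.357.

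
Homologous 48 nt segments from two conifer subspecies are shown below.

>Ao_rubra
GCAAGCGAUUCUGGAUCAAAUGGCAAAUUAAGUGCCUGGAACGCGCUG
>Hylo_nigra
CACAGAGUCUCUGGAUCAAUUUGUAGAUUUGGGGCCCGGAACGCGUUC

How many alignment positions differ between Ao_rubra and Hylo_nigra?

Mismatches occur at site 1 (G/C), site 2 (C/A), site 3 (A/C), site 6 (C/A), site 8 (A/U), site 9 (U/C), site 20 (A/U), site 22 (G/U), site 24 (C/U), site 26 (A/G), site 30 (A/U), site 31 (A/G), site 33 (U/G), site 37 (U/C), site 46 (C/U), site 48 (G/C).
That gives 16 mismatches out of 48 aligned sites, so the Hamming distance is 16.

16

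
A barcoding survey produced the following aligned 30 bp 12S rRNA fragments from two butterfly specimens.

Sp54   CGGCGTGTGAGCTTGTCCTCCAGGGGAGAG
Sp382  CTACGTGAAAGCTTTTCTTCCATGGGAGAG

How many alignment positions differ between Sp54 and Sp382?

Differing sites — 2:G/T; 3:G/A; 8:T/A; 9:G/A; 15:G/T; 18:C/T; 23:G/T.
That gives 7 mismatches out of 30 aligned sites, so the Hamming distance is 7.

7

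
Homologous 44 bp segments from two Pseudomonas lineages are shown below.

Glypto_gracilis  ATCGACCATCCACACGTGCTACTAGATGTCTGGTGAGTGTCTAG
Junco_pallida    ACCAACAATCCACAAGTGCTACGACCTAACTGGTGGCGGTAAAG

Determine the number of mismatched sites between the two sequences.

14

Differing sites — 2:T/C; 4:G/A; 7:C/A; 15:C/A; 23:T/G; 25:G/C; 26:A/C; 28:G/A; 29:T/A; 36:A/G; 37:G/C; 38:T/G; 41:C/A; 42:T/A.
That gives 14 mismatches out of 44 aligned sites, so the Hamming distance is 14.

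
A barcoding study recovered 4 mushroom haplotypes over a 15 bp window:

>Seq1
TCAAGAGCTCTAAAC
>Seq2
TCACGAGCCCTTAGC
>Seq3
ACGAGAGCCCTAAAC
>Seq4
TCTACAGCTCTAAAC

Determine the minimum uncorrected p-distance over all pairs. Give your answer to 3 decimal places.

Pairwise Hamming distances:
  Seq1 vs Seq2: 4
  Seq1 vs Seq3: 3
  Seq1 vs Seq4: 2
  Seq2 vs Seq3: 5
  Seq2 vs Seq4: 6
  Seq3 vs Seq4: 4
The smallest is 2 mismatches, between Seq1 and Seq4; p = 2/15 = 0.133.

0.133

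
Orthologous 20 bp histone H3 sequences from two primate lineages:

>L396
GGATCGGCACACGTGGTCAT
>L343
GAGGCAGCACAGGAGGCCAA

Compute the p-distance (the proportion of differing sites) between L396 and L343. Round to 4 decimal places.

0.4000

The sequences differ at positions 2 (G/A), 3 (A/G), 4 (T/G), 6 (G/A), 12 (C/G), 14 (T/A), 17 (T/C), 20 (T/A).
There are 8 differences over 20 sites, so p = 8/20 = 0.4000.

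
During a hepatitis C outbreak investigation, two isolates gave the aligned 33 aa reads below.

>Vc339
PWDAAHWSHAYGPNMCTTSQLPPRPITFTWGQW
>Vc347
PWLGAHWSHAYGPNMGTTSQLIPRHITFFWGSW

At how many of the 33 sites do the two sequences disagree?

7

Differing sites — 3:D/L; 4:A/G; 16:C/G; 22:P/I; 25:P/H; 29:T/F; 32:Q/S.
That gives 7 mismatches out of 33 aligned sites, so the Hamming distance is 7.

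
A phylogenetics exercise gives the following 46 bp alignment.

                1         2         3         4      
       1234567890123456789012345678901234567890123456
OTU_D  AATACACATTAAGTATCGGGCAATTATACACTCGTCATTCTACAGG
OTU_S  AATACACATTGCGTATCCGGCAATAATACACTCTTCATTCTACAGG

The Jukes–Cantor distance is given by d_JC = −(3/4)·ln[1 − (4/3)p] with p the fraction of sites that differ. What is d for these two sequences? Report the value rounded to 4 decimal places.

0.1174

Differing sites — 11:A/G; 12:A/C; 18:G/C; 25:T/A; 34:G/T.
p = 5/46 = 0.108696.
d = −0.75 · ln(1 − (4/3)·0.108696) = −0.75 · ln(0.855072) = −0.75 · (-0.156570) = 0.1174.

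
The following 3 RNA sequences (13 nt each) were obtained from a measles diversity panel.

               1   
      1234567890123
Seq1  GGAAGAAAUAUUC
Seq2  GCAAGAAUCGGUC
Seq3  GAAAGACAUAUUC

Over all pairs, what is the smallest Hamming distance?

2

Pairwise Hamming distances:
  Seq1 vs Seq2: 5
  Seq1 vs Seq3: 2
  Seq2 vs Seq3: 6
The smallest is 2, between Seq1 and Seq3.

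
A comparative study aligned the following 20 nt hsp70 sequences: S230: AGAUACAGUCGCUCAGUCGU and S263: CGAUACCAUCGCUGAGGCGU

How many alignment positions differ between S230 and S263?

5

Mismatches occur at site 1 (A→C), site 7 (A→C), site 8 (G→A), site 14 (C→G), site 17 (U→G).
That gives 5 mismatches out of 20 aligned sites, so the Hamming distance is 5.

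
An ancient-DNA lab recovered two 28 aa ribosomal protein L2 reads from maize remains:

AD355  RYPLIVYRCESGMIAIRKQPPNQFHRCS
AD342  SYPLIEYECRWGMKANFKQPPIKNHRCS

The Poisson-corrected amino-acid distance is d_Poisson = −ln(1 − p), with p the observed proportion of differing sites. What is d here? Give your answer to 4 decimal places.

The sequences differ at positions 1 (R/S), 6 (V/E), 8 (R/E), 10 (E/R), 11 (S/W), 14 (I/K), 16 (I/N), 17 (R/F), 22 (N/I), 23 (Q/K), 24 (F/N).
p = 11/28 = 0.392857.
d = −ln(1 − 0.392857) = −ln(0.607143) = 0.4990.

0.4990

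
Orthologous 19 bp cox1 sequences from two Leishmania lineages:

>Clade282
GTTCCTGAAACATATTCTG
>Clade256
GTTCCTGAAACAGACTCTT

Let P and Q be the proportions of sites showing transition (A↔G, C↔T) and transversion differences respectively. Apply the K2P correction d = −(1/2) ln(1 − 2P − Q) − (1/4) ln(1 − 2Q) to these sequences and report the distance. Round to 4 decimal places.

The sequences differ at positions 13 (T/G, transversion), 15 (T/C, transition), 19 (G/T, transversion).
Of the 3 differences, 1 transition and 2 transversions over 19 sites: P = 1/19 = 0.052632, Q = 2/19 = 0.105263.
d = −0.5·ln(0.789473) − 0.25·ln(0.789474) = −0.5·(-0.236390) − 0.25·(-0.236388) = 0.1773.

0.1773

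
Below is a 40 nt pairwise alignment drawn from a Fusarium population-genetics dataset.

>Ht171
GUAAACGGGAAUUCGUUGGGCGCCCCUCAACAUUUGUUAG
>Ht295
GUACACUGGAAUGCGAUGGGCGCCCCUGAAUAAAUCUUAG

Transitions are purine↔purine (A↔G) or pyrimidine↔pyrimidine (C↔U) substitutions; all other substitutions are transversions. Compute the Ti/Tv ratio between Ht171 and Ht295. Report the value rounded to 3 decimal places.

0.125

Differing sites — 4:A/C (Tv); 7:G/U (Tv); 13:U/G (Tv); 16:U/A (Tv); 28:C/G (Tv); 31:C/U (Ti); 33:U/A (Tv); 34:U/A (Tv); 36:G/C (Tv).
Of the 9 differences, 1 transition and 8 transversions, so Ti/Tv = 1/8 = 0.125.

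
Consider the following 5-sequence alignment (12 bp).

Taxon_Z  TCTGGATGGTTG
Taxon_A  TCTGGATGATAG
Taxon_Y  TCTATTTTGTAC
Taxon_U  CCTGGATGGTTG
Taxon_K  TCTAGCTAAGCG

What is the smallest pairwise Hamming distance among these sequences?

1

Pairwise Hamming distances:
  Taxon_Z vs Taxon_A: 2
  Taxon_Z vs Taxon_Y: 6
  Taxon_Z vs Taxon_U: 1
  Taxon_Z vs Taxon_K: 6
  Taxon_A vs Taxon_Y: 6
  Taxon_A vs Taxon_U: 3
  Taxon_A vs Taxon_K: 5
  Taxon_Y vs Taxon_U: 7
  Taxon_Y vs Taxon_K: 7
  Taxon_U vs Taxon_K: 7
The smallest is 1, between Taxon_Z and Taxon_U.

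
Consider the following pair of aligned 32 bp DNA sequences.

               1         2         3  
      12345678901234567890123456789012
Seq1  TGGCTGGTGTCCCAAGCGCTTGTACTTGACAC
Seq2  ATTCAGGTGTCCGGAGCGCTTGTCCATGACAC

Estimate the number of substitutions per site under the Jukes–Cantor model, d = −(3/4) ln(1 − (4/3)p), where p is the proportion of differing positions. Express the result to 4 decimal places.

Differing sites — 1:T/A; 2:G/T; 3:G/T; 5:T/A; 13:C/G; 14:A/G; 24:A/C; 26:T/A.
p = 8/32 = 0.250000.
d = −0.75 · ln(1 − (4/3)·0.250000) = −0.75 · ln(0.666667) = −0.75 · (-0.405465) = 0.3041.

0.3041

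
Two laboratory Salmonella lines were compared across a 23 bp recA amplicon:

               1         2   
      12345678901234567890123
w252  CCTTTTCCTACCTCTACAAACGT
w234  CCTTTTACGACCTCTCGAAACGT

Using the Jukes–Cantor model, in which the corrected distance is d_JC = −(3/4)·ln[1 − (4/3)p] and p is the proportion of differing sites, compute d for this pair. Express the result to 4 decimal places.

0.1979

Differing sites — 7:C/A; 9:T/G; 16:A/C; 17:C/G.
p = 4/23 = 0.173913.
d = −0.75 · ln(1 − (4/3)·0.173913) = −0.75 · ln(0.768116) = −0.75 · (-0.263815) = 0.1979.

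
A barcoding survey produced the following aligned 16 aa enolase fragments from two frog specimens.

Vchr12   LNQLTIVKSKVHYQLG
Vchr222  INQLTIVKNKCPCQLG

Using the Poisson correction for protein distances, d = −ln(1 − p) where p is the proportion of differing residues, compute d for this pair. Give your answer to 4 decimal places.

The sequences differ at positions 1 (L/I), 9 (S/N), 11 (V/C), 12 (H/P), 13 (Y/C).
p = 5/16 = 0.312500.
d = −ln(1 − 0.312500) = −ln(0.687500) = 0.3747.

0.3747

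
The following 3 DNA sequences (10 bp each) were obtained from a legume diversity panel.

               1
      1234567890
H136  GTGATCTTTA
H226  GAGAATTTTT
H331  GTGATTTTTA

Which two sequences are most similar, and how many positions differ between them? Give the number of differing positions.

1

Pairwise Hamming distances:
  H136 vs H226: 4
  H136 vs H331: 1
  H226 vs H331: 3
The smallest is 1, between H136 and H331.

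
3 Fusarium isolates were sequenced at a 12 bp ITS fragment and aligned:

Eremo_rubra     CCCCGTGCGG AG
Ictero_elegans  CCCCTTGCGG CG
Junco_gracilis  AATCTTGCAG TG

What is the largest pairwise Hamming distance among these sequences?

Pairwise Hamming distances:
  Eremo_rubra vs Ictero_elegans: 2
  Eremo_rubra vs Junco_gracilis: 6
  Ictero_elegans vs Junco_gracilis: 5
The largest is 6, between Eremo_rubra and Junco_gracilis.

6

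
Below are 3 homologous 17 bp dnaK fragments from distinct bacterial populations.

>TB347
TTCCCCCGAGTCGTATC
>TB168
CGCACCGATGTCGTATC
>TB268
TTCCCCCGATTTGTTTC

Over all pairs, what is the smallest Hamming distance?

Pairwise Hamming distances:
  TB347 vs TB168: 6
  TB347 vs TB268: 3
  TB168 vs TB268: 9
The smallest is 3, between TB347 and TB268.

3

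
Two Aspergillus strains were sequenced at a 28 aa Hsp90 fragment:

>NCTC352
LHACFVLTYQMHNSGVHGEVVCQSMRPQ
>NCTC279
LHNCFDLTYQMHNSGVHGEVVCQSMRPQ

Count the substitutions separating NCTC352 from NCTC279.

Differing sites — 3:A/N; 6:V/D.
That gives 2 mismatches out of 28 aligned sites, so the Hamming distance is 2.

2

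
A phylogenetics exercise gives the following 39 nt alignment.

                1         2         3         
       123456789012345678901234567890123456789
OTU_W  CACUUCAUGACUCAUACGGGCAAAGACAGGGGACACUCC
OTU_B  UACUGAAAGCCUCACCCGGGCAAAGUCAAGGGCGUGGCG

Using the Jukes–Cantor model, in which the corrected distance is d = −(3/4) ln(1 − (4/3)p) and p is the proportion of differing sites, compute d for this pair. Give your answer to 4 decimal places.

Mismatches occur at site 1 (C/U), site 5 (U/G), site 6 (C/A), site 8 (U/A), site 10 (A/C), site 15 (U/C), site 16 (A/C), site 26 (A/U), site 29 (G/A), site 33 (A/C), site 34 (C/G), site 35 (A/U), site 36 (C/G), site 37 (U/G), site 39 (C/G).
p = 15/39 = 0.384615.
d = −0.75 · ln(1 − (4/3)·0.384615) = −0.75 · ln(0.487180) = −0.75 · (-0.719122) = 0.5393.

0.5393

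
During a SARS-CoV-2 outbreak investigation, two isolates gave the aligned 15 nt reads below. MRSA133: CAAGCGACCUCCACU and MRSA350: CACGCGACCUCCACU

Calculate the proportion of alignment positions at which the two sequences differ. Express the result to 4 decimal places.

A single mismatch occurs at site 3 (A→C).
There are 1 differences over 15 sites, so p = 1/15 = 0.0667.

0.0667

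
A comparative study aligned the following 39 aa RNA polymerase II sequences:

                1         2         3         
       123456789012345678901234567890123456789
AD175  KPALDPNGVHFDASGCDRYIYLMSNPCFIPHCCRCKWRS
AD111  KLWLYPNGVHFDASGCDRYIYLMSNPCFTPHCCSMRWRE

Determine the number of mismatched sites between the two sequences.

8

The sequences differ at positions 2 (P/L), 3 (A/W), 5 (D/Y), 29 (I/T), 34 (R/S), 35 (C/M), 36 (K/R), 39 (S/E).
That gives 8 mismatches out of 39 aligned sites, so the Hamming distance is 8.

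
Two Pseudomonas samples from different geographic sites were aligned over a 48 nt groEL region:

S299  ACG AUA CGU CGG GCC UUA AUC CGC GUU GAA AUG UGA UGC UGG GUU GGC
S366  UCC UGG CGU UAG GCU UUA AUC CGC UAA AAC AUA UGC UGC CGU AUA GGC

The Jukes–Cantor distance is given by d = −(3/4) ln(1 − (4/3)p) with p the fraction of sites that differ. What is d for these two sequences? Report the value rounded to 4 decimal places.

Mismatches occur at site 1 (A/U), site 3 (G/C), site 4 (A/U), site 5 (U/G), site 6 (A/G), site 10 (C/U), site 11 (G/A), site 15 (C/U), site 25 (G/U), site 26 (U/A), site 27 (U/A), site 28 (G/A), site 30 (A/C), site 33 (G/A), site 36 (A/C), site 40 (U/C), site 42 (G/U), site 43 (G/A), site 45 (U/A).
p = 19/48 = 0.395833.
d = −0.75 · ln(1 − (4/3)·0.395833) = −0.75 · ln(0.472223) = −0.75 · (-0.750304) = 0.5627.

0.5627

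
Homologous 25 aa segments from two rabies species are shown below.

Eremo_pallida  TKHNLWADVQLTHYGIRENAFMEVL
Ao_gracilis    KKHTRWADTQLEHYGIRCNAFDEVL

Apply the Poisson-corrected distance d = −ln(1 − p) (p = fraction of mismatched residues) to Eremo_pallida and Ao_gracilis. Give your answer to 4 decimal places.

0.3285

The sequences differ at positions 1 (T/K), 4 (N/T), 5 (L/R), 9 (V/T), 12 (T/E), 18 (E/C), 22 (M/D).
p = 7/25 = 0.280000.
d = −ln(1 − 0.280000) = −ln(0.720000) = 0.3285.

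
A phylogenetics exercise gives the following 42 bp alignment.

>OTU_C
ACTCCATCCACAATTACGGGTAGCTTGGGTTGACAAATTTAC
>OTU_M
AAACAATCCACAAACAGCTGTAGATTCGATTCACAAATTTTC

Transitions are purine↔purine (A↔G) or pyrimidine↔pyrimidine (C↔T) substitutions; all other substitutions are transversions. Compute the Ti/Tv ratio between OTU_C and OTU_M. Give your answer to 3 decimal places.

0.182

Differing sites — 2:C/A (Tv); 3:T/A (Tv); 5:C/A (Tv); 14:T/A (Tv); 15:T/C (Ti); 17:C/G (Tv); 18:G/C (Tv); 19:G/T (Tv); 24:C/A (Tv); 27:G/C (Tv); 29:G/A (Ti); 32:G/C (Tv); 41:A/T (Tv).
Of the 13 differences, 2 transitions and 11 transversions, so Ti/Tv = 2/11 = 0.182.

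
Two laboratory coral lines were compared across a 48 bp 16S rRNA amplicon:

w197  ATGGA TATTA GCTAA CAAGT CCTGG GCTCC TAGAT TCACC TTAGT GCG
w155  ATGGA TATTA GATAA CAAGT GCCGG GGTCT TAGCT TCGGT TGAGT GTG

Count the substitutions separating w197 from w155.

Differing sites — 12:C/A; 21:C/G; 23:T/C; 27:C/G; 30:C/T; 34:A/C; 38:A/G; 39:C/G; 40:C/T; 42:T/G; 47:C/T.
That gives 11 mismatches out of 48 aligned sites, so the Hamming distance is 11.

11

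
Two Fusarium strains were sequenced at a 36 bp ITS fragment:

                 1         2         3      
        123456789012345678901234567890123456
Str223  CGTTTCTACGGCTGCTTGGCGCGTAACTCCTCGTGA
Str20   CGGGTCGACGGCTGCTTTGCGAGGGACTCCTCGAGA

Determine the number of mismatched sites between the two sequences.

8

Mismatches occur at site 3 (T→G), site 4 (T→G), site 7 (T→G), site 18 (G→T), site 22 (C→A), site 24 (T→G), site 25 (A→G), site 34 (T→A).
That gives 8 mismatches out of 36 aligned sites, so the Hamming distance is 8.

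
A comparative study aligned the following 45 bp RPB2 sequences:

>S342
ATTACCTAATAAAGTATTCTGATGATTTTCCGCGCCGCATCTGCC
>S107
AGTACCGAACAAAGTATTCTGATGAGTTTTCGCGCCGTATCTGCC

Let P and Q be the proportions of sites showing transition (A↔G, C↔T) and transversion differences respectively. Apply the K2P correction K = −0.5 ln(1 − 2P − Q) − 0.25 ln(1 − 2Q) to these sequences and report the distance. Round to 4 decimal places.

The sequences differ at positions 2 (T/G, transversion), 7 (T/G, transversion), 10 (T/C, transition), 26 (T/G, transversion), 30 (C/T, transition), 38 (C/T, transition).
Of the 6 differences, 3 transitions and 3 transversions over 45 sites: P = 3/45 = 0.066667, Q = 3/45 = 0.066667.
d = −0.5·ln(0.799999) − 0.25·ln(0.866666) = −0.5·(-0.223145) − 0.25·(-0.143102) = 0.1473.

0.1473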